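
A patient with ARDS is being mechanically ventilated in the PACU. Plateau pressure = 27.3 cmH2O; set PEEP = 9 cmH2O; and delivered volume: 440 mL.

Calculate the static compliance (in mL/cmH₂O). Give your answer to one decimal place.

24.0

Cstat = Vt / (Pplat − PEEP) = 440 / (27.3 − 9) = 440 / 18.3 = 24.044 mL/cmH2O.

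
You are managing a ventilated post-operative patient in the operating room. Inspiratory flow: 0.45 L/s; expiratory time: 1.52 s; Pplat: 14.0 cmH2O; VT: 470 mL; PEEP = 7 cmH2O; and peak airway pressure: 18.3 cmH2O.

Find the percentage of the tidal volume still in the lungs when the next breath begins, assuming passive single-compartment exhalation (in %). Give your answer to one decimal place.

R = (PIP − Pplat)/V̇ = (18.3 − 14.0) / 0.45 = 4.3/0.45 = 9.556 cmH2O·s/L.
C = Vt/(Pplat − PEEP) = 470.0 / (14.0 − 7) = 470.0/7.0 = 67.143 mL/cmH2O.
τ = R × C = 9.556 × 0.06714 L/cmH2O = 0.6416 s.
Fraction remaining at end-expiration = e^(−Te/τ) = e^(−1.52/0.6416) = 0.09357 → 9.357%.

9.4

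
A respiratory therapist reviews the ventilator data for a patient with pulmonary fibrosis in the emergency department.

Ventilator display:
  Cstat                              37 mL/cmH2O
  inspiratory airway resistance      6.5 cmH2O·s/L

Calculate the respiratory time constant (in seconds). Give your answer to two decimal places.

τ = R × C = 6.5 × 37 mL/cmH2O = 6.5 × 0.037 L/cmH2O = 0.2405 s.

0.24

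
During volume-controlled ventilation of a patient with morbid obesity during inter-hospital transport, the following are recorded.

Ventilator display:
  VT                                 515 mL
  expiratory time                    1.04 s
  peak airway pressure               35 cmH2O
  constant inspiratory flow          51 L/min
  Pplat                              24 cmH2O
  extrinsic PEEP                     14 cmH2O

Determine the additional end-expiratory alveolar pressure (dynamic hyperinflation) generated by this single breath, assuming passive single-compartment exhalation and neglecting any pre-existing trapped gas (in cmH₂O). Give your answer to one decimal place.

Flow: 51 L/min ÷ 60 = 0.85 L/s.
R = (PIP − Pplat)/V̇ = (35 − 24) / 0.85 = 11.0/0.85 = 12.941 cmH2O·s/L.
C = Vt/(Pplat − PEEP) = 515.0 / (24 − 14) = 515.0/10.0 = 51.5 mL/cmH2O.
τ = R × C = 12.941 × 0.0515 L/cmH2O = 0.6665 s.
Fraction remaining = e^(−Te/τ) = e^(−1.04/0.6665) = 0.2101; trapped volume = 515.0 × 0.2101 = 108.2 mL.
Additional alveolar pressure from trapping ≈ V_trapped / C = 108.2 / 51.5 = 2.101 cmH2O.

2.1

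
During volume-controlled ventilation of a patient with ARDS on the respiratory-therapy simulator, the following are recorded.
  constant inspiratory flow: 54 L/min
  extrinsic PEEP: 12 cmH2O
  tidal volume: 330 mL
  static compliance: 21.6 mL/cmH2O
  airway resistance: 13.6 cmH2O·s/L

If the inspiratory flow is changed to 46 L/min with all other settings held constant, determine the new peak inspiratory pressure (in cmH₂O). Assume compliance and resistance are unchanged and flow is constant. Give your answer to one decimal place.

37.7

Flow: 54 L/min ÷ 60 = 0.9 L/s.
New flow: 46 L/min ÷ 60 = 0.7667 L/s.
PIP = Vt/C + R·V̇ + PEEP (constant-flow equation of motion).
Only the resistive term changes: ΔPIP = R × ΔV̇ = 13.6 × (0.7667 − 0.9) = 13.6 × -0.1333 = -1.813 cmH2O.
Original PIP = 330/21.6 + 13.6×0.9 + 12 = 39.518 cmH2O; new PIP = 39.518 + (-1.813) = 37.705 cmH2O.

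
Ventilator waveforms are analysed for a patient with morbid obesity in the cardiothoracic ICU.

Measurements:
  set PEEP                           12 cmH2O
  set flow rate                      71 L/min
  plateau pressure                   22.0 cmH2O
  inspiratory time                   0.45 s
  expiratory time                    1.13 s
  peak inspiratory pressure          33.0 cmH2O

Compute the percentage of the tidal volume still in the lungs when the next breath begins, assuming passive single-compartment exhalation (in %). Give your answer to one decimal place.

10.2

Flow: 71 L/min ÷ 60 = 1.1833 L/s.
Vt = flow × Ti = 1.1833 L/s × 0.45 s × 1000 mL/L = 532.49 mL.
R = (PIP − Pplat)/V̇ = (33.0 − 22.0) / 1.1833 = 11.0/1.1833 = 9.296 cmH2O·s/L.
C = Vt/(Pplat − PEEP) = 532.49 / (22.0 − 12) = 532.49/10.0 = 53.249 mL/cmH2O.
τ = R × C = 9.296 × 0.05325 L/cmH2O = 0.495 s.
Fraction remaining at end-expiration = e^(−Te/τ) = e^(−1.13/0.495) = 0.102 → 10.2%.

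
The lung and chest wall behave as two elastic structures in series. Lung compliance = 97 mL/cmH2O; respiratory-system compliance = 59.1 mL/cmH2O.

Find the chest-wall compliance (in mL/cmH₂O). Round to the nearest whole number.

151

1/Ccw = 1/Crs − 1/CL.
1/Ccw = 1/59.1 − 1/97 = 0.006611.
Ccw = 151.26 mL/cmH2O.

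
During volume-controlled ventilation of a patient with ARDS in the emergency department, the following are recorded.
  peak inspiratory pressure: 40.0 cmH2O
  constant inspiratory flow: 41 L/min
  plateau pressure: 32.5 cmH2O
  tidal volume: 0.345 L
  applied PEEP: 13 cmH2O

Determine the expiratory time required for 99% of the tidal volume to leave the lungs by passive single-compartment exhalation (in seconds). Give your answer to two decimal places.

Flow: 41 L/min ÷ 60 = 0.6833 L/s.
R = (PIP − Pplat)/V̇ = (40.0 − 32.5) / 0.6833 = 7.5/0.6833 = 10.976 cmH2O·s/L.
C = Vt/(Pplat − PEEP) = 345.0 / (32.5 − 13) = 345.0/19.5 = 17.692 mL/cmH2O.
τ = R × C = 10.976 × 0.01769 L/cmH2O = 0.1942 s.
t = −τ·ln(1 − 0.99) = −0.1942·ln(0.01) = 0.8943 s.

0.89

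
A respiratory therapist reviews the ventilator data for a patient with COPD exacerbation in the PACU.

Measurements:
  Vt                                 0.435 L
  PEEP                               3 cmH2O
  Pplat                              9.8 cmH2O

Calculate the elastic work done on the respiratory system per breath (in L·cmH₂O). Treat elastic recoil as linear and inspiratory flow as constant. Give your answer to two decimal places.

Elastic work ≈ ½ × (Pplat − PEEP) × Vt = 0.5 × (9.8 − 3) × 0.435 L = 0.5 × 6.8 × 0.435 = 1.479 L·cmH2O.

1.48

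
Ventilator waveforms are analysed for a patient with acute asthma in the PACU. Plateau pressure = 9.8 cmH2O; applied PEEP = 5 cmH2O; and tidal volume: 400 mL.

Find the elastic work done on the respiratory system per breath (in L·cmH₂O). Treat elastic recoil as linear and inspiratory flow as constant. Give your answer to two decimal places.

Elastic work ≈ ½ × (Pplat − PEEP) × Vt = 0.5 × (9.8 − 5) × 0.400 L = 0.5 × 4.8 × 0.400 = 0.96 L·cmH2O.

0.96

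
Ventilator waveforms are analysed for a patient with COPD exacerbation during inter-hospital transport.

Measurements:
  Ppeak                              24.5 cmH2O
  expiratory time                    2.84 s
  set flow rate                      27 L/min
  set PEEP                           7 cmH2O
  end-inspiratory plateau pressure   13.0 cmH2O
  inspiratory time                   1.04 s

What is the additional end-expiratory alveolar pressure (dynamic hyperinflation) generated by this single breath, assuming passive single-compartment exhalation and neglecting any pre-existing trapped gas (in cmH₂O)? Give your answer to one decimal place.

Flow: 27 L/min ÷ 60 = 0.45 L/s.
Vt = flow × Ti = 0.45 L/s × 1.04 s × 1000 mL/L = 468.0 mL.
R = (PIP − Pplat)/V̇ = (24.5 − 13.0) / 0.45 = 11.5/0.45 = 25.556 cmH2O·s/L.
C = Vt/(Pplat − PEEP) = 468.0 / (13.0 − 7) = 468.0/6.0 = 78.0 mL/cmH2O.
τ = R × C = 25.556 × 0.078 L/cmH2O = 1.993 s.
Fraction remaining = e^(−Te/τ) = e^(−2.84/1.993) = 0.2405; trapped volume = 468.0 × 0.2405 = 112.55 mL.
Additional alveolar pressure from trapping ≈ V_trapped / C = 112.55 / 78.0 = 1.443 cmH2O.

1.4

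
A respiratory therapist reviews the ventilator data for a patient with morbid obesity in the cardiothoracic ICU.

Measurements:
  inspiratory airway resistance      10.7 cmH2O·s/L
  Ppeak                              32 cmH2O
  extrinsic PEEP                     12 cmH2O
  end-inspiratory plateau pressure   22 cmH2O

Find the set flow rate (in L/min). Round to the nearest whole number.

56

flow = (PIP − Pplat) / Raw = (32 − 22) / 10.7 = 0.9346 L/s × 60 = 56.076 L/min.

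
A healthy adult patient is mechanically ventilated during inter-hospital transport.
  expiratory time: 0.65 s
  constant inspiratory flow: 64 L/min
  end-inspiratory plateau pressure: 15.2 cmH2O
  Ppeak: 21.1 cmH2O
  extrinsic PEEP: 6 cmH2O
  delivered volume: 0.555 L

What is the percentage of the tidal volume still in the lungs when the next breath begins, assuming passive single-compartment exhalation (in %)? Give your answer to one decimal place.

14.3

Flow: 64 L/min ÷ 60 = 1.0667 L/s.
R = (PIP − Pplat)/V̇ = (21.1 − 15.2) / 1.0667 = 5.9/1.0667 = 5.531 cmH2O·s/L.
C = Vt/(Pplat − PEEP) = 555.0 / (15.2 − 6) = 555.0/9.2 = 60.326 mL/cmH2O.
τ = R × C = 5.531 × 0.06033 L/cmH2O = 0.3337 s.
Fraction remaining at end-expiration = e^(−Te/τ) = e^(−0.65/0.3337) = 0.1426 → 14.26%.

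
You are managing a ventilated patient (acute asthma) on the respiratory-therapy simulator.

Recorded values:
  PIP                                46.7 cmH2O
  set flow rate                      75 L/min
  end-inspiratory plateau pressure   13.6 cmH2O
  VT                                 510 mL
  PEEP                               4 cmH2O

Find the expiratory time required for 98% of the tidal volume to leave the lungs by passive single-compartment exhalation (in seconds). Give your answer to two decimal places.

5.50

Flow: 75 L/min ÷ 60 = 1.25 L/s.
R = (PIP − Pplat)/V̇ = (46.7 − 13.6) / 1.25 = 33.1/1.25 = 26.48 cmH2O·s/L.
C = Vt/(Pplat − PEEP) = 510.0 / (13.6 − 4) = 510.0/9.6 = 53.125 mL/cmH2O.
τ = R × C = 26.48 × 0.05313 L/cmH2O = 1.407 s.
t = −τ·ln(1 − 0.98) = −1.407·ln(0.02) = 5.504 s.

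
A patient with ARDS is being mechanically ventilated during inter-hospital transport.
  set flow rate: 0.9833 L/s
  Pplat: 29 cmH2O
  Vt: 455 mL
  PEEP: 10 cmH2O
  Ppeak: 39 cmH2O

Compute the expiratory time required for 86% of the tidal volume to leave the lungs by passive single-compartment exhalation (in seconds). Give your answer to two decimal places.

R = (PIP − Pplat)/V̇ = (39 − 29) / 0.9833 = 10.0/0.9833 = 10.17 cmH2O·s/L.
C = Vt/(Pplat − PEEP) = 455.0 / (29 − 10) = 455.0/19.0 = 23.947 mL/cmH2O.
τ = R × C = 10.17 × 0.02395 L/cmH2O = 0.2436 s.
t = −τ·ln(1 − 0.86) = −0.2436·ln(0.14) = 0.4789 s.

0.48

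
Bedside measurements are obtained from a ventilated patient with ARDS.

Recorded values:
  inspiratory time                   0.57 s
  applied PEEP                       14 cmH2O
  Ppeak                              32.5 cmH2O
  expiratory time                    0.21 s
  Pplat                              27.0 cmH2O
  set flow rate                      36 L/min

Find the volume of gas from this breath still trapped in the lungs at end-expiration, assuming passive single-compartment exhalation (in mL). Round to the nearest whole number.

Flow: 36 L/min ÷ 60 = 0.6 L/s.
Vt = flow × Ti = 0.6 L/s × 0.57 s × 1000 mL/L = 342.0 mL.
R = (PIP − Pplat)/V̇ = (32.5 − 27.0) / 0.6 = 5.5/0.6 = 9.167 cmH2O·s/L.
C = Vt/(Pplat − PEEP) = 342.0 / (27.0 − 14) = 342.0/13.0 = 26.308 mL/cmH2O.
τ = R × C = 9.167 × 0.02631 L/cmH2O = 0.2412 s.
Fraction remaining = e^(−Te/τ) = e^(−0.21/0.2412) = 0.4187.
Trapped volume = 342.0 × 0.4187 = 143.2 mL.

143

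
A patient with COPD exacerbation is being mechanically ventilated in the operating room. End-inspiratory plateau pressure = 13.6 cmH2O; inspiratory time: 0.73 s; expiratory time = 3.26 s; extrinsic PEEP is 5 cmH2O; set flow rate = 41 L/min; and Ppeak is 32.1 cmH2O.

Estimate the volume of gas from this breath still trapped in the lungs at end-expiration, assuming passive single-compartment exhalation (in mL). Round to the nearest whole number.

Flow: 41 L/min ÷ 60 = 0.6833 L/s.
Vt = flow × Ti = 0.6833 L/s × 0.73 s × 1000 mL/L = 498.81 mL.
R = (PIP − Pplat)/V̇ = (32.1 − 13.6) / 0.6833 = 18.5/0.6833 = 27.074 cmH2O·s/L.
C = Vt/(Pplat − PEEP) = 498.81 / (13.6 − 5) = 498.81/8.6 = 58.001 mL/cmH2O.
τ = R × C = 27.074 × 0.058 L/cmH2O = 1.57 s.
Fraction remaining = e^(−Te/τ) = e^(−3.26/1.57) = 0.1254.
Trapped volume = 498.81 × 0.1254 = 62.551 mL.

63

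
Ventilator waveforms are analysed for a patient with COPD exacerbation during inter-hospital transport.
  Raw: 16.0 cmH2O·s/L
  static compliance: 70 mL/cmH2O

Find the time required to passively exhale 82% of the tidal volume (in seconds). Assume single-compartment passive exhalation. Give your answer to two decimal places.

τ = R × C = 16.0 × 70 mL/cmH2O = 16.0 × 0.070 L/cmH2O = 1.12 s.
Exhaled fraction f = 1 − e^(−t/τ) → t = −τ·ln(1 − f) = −1.12·ln(0.18) = 1.921 s.

1.92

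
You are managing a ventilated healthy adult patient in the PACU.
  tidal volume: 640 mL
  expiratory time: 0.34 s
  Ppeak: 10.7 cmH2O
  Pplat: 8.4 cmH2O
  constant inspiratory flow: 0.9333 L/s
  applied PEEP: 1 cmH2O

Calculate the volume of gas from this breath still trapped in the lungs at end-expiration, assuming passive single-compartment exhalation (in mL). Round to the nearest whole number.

130

R = (PIP − Pplat)/V̇ = (10.7 − 8.4) / 0.9333 = 2.3/0.9333 = 2.464 cmH2O·s/L.
C = Vt/(Pplat − PEEP) = 640.0 / (8.4 − 1) = 640.0/7.4 = 86.486 mL/cmH2O.
τ = R × C = 2.464 × 0.08649 L/cmH2O = 0.2131 s.
Fraction remaining = e^(−Te/τ) = e^(−0.34/0.2131) = 0.2028.
Trapped volume = 640.0 × 0.2028 = 129.79 mL.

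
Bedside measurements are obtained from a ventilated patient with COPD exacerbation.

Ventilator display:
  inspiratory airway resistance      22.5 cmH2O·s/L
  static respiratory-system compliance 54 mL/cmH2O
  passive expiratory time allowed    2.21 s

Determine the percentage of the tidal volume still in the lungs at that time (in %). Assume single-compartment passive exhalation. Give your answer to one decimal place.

16.2

τ = R × C = 22.5 × 54 mL/cmH2O = 22.5 × 0.054 L/cmH2O = 1.215 s.
Passive exhalation: V(t)/V₀ = e^(−t/τ) = e^(−2.21/1.215) = 0.1622.
Fraction remaining = 0.1622 → 16.22%.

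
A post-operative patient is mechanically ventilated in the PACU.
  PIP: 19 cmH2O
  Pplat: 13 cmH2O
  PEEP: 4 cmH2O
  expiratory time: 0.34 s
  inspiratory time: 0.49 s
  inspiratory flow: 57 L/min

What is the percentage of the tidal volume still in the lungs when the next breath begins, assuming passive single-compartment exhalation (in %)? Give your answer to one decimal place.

35.3

Flow: 57 L/min ÷ 60 = 0.95 L/s.
Vt = flow × Ti = 0.95 L/s × 0.49 s × 1000 mL/L = 465.5 mL.
R = (PIP − Pplat)/V̇ = (19 − 13) / 0.95 = 6.0/0.95 = 6.316 cmH2O·s/L.
C = Vt/(Pplat − PEEP) = 465.5 / (13 − 4) = 465.5/9.0 = 51.722 mL/cmH2O.
τ = R × C = 6.316 × 0.05172 L/cmH2O = 0.3267 s.
Fraction remaining at end-expiration = e^(−Te/τ) = e^(−0.34/0.3267) = 0.3532 → 35.32%.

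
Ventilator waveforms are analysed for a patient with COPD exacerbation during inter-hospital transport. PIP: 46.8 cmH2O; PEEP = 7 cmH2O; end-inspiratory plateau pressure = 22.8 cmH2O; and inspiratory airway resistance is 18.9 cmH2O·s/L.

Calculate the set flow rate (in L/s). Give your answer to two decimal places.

1.27

flow = (PIP − Pplat) / Raw = 24.0 / 18.9 = 1.27 L/s.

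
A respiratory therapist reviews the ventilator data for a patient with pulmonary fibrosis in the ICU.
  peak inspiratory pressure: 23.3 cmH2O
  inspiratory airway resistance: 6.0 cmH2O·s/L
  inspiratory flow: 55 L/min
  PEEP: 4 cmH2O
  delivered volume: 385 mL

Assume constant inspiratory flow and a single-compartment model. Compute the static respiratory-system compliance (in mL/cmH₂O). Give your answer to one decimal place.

Flow: 55 L/min ÷ 60 = 0.9167 L/s.
Equation of motion (constant flow): PIP = Vt/C + R·V̇ + PEEP.
Vt/C = PIP − R·V̇ − PEEP = 23.3 − 6.0×0.9167 − 4 = 23.3 − 5.5 − 4 = 13.8 cmH2O.
C = Vt / 13.8 = 385 / 13.8 = 27.899 mL/cmH2O.

27.9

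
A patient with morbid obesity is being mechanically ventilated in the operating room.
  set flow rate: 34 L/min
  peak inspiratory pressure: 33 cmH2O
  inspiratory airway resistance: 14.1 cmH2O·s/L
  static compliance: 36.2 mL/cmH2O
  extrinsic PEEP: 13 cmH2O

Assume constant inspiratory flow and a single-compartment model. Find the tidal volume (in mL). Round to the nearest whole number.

435

Flow: 34 L/min ÷ 60 = 0.5667 L/s.
Equation of motion (constant flow): PIP = Vt/C + R·V̇ + PEEP.
Vt/C = PIP − R·V̇ − PEEP = 33 − 7.99 − 13 = 12.01 cmH2O.
Vt = C × 12.01 = 36.2 × 12.01 = 434.76 mL.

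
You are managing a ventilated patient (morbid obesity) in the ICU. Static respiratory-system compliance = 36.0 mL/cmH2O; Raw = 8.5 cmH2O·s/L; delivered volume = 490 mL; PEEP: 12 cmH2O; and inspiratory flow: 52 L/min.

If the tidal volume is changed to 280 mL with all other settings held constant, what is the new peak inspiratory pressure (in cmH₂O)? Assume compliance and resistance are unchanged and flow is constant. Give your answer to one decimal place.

27.1

Flow: 52 L/min ÷ 60 = 0.8667 L/s.
PIP = Vt/C + R·V̇ + PEEP (constant-flow equation of motion).
Only the elastic term changes: ΔPIP = ΔVt / C = (280 − 490) / 36.0 = -5.833 cmH2O.
Original PIP = 490/36.0 + 8.5×0.8667 + 12 = 32.978 cmH2O; new PIP = 32.978 + (-5.833) = 27.145 cmH2O.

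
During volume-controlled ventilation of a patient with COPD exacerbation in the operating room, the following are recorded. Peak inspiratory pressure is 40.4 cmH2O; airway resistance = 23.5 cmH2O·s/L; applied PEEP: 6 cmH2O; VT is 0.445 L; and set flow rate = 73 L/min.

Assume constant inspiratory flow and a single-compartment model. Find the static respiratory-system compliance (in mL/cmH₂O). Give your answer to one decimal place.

76.6

Flow: 73 L/min ÷ 60 = 1.2167 L/s.
Equation of motion (constant flow): PIP = Vt/C + R·V̇ + PEEP.
Vt/C = PIP − R·V̇ − PEEP = 40.4 − 23.5×1.2167 − 6 = 40.4 − 28.592 − 6 = 5.808 cmH2O.
C = Vt / 5.808 = 445 / 5.808 = 76.618 mL/cmH2O.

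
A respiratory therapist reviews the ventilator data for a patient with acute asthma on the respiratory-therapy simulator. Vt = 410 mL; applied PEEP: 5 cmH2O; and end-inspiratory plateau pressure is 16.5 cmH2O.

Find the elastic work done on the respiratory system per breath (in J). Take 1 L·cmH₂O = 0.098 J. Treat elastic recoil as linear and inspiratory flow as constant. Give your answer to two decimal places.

Elastic work ≈ ½ × (Pplat − PEEP) × Vt = 0.5 × (16.5 − 5) × 0.410 L = 0.5 × 11.5 × 0.410 = 2.358 L·cmH2O.
× 0.098 J/(L·cmH2O) → 0.2311 J.

0.23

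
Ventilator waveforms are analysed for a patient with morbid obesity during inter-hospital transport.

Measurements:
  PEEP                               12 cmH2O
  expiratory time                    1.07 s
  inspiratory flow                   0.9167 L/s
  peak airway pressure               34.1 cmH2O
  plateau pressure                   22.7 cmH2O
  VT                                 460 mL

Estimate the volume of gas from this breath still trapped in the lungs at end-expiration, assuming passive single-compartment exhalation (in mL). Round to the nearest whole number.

62

R = (PIP − Pplat)/V̇ = (34.1 − 22.7) / 0.9167 = 11.4/0.9167 = 12.436 cmH2O·s/L.
C = Vt/(Pplat − PEEP) = 460.0 / (22.7 − 12) = 460.0/10.7 = 42.991 mL/cmH2O.
τ = R × C = 12.436 × 0.04299 L/cmH2O = 0.5346 s.
Fraction remaining = e^(−Te/τ) = e^(−1.07/0.5346) = 0.1351.
Trapped volume = 460.0 × 0.1351 = 62.146 mL.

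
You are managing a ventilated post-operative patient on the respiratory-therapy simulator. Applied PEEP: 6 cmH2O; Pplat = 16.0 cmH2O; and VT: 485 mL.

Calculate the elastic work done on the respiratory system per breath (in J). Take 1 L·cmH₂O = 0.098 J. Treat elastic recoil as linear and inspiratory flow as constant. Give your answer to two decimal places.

0.24

Elastic work ≈ ½ × (Pplat − PEEP) × Vt = 0.5 × (16.0 − 6) × 0.485 L = 0.5 × 10.0 × 0.485 = 2.425 L·cmH2O.
× 0.098 J/(L·cmH2O) → 0.2377 J.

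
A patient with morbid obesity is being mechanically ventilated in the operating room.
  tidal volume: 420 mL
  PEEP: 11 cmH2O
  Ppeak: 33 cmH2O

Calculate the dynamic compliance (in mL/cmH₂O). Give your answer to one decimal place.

Dynamic compliance = Vt / (PIP − PEEP) = 420 / (33 − 11) = 420 / 22.0 = 19.091 mL/cmH2O.

19.1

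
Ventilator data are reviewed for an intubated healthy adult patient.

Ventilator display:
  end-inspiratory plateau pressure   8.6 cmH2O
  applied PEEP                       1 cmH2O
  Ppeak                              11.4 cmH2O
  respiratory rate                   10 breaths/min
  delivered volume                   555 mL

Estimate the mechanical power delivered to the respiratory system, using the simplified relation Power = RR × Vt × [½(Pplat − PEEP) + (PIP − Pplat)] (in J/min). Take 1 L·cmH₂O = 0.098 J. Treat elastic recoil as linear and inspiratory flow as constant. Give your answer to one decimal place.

3.6

Per-breath work = Vt × [½(Pplat−PEEP) + (PIP−Pplat)] = 0.555 × [0.5×7.6 + 2.8] = 0.555 × 6.6 = 3.663 L·cmH2O.
Power = 10 × 3.663 = 36.63 L·cmH2O/min.
× 0.098 J/(L·cmH2O) → 3.59 J/min.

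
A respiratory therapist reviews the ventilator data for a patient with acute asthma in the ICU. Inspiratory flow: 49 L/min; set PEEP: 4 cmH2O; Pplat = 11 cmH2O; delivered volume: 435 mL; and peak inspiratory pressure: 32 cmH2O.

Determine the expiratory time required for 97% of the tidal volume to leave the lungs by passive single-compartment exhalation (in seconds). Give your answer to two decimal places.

Flow: 49 L/min ÷ 60 = 0.8167 L/s.
R = (PIP − Pplat)/V̇ = (32 − 11) / 0.8167 = 21.0/0.8167 = 25.713 cmH2O·s/L.
C = Vt/(Pplat − PEEP) = 435.0 / (11 − 4) = 435.0/7.0 = 62.143 mL/cmH2O.
τ = R × C = 25.713 × 0.06214 L/cmH2O = 1.598 s.
t = −τ·ln(1 − 0.97) = −1.598·ln(0.03) = 5.603 s.

5.60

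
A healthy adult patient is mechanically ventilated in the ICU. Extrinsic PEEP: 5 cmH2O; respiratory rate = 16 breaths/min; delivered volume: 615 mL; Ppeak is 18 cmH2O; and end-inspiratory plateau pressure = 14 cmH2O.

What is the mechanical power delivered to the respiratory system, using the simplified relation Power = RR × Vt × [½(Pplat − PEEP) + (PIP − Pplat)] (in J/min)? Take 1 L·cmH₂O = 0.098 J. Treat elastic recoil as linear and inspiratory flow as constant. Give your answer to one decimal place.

Per-breath work = Vt × [½(Pplat−PEEP) + (PIP−Pplat)] = 0.615 × [0.5×9.0 + 4.0] = 0.615 × 8.5 = 5.228 L·cmH2O.
Power = 16 × 5.228 = 83.648 L·cmH2O/min.
× 0.098 J/(L·cmH2O) → 8.198 J/min.

8.2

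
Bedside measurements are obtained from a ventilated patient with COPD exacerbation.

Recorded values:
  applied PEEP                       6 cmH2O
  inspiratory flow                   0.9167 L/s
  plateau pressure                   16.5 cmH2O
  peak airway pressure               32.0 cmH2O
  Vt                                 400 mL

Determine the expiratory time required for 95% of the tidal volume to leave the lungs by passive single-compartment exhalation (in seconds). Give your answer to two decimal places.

R = (PIP − Pplat)/V̇ = (32.0 − 16.5) / 0.9167 = 15.5/0.9167 = 16.908 cmH2O·s/L.
C = Vt/(Pplat − PEEP) = 400.0 / (16.5 − 6) = 400.0/10.5 = 38.095 mL/cmH2O.
τ = R × C = 16.908 × 0.0381 L/cmH2O = 0.6442 s.
t = −τ·ln(1 − 0.95) = −0.6442·ln(0.05) = 1.93 s.

1.93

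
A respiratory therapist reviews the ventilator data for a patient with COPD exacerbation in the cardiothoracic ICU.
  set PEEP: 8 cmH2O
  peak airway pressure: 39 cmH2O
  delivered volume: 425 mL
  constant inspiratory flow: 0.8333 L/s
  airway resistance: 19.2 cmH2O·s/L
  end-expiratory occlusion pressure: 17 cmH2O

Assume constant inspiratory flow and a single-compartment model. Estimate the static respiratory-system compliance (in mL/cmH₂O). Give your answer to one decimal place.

Total PEEP = 17 cmH2O (set 8 + intrinsic 9); this is the baseline alveolar pressure.
Equation of motion (constant flow): PIP = Vt/C + R·V̇ + PEEP.
Vt/C = PIP − R·V̇ − PEEP = 39 − 19.2×0.8333 − 17 = 39 − 15.999 − 17 = 6.001 cmH2O.
C = Vt / 6.001 = 425 / 6.001 = 70.822 mL/cmH2O.

70.8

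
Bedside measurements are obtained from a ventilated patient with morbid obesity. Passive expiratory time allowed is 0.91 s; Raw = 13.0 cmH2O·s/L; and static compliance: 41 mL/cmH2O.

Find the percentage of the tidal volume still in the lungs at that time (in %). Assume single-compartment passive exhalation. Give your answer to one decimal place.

τ = R × C = 13.0 × 41 mL/cmH2O = 13.0 × 0.041 L/cmH2O = 0.533 s.
Passive exhalation: V(t)/V₀ = e^(−t/τ) = e^(−0.91/0.533) = 0.1814.
Fraction remaining = 0.1814 → 18.14%.

18.1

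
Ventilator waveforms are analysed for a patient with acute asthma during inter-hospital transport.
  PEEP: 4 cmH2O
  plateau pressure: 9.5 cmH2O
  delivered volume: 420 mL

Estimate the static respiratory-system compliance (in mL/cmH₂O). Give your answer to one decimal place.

76.4

Cstat = Vt / (Pplat − PEEP) = 420 / (9.5 − 4) = 420 / 5.5 = 76.364 mL/cmH2O.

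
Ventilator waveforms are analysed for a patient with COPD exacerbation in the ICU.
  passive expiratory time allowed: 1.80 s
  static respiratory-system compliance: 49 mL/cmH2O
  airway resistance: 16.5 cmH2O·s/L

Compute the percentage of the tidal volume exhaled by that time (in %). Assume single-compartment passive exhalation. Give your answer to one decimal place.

τ = R × C = 16.5 × 49 mL/cmH2O = 16.5 × 0.049 L/cmH2O = 0.8085 s.
Passive exhalation: V(t)/V₀ = e^(−t/τ) = e^(−1.80/0.8085) = 0.1079.
Fraction exhaled = 1 − 0.1079 = 0.8921 → 89.21%.

89.2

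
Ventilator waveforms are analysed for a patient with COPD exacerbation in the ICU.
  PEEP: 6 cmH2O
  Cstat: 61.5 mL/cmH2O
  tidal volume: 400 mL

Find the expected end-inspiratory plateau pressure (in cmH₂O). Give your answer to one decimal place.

Pplat = PEEP + Vt / Cstat = 6 + 400 / 61.5 = 6 + 6.504 = 12.504 cmH2O.

12.5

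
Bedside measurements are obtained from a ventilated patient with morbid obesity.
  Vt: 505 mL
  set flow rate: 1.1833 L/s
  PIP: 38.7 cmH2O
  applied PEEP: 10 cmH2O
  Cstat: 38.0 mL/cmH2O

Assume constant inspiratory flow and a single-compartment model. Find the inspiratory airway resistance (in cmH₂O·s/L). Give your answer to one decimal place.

Equation of motion (constant flow): PIP = Vt/C + R·V̇ + PEEP.
R·V̇ = PIP − Vt/C − PEEP = 38.7 − 505/38.0 − 10 = 38.7 − 13.289 − 10 = 15.411 cmH2O.
R = 15.411 / 1.1833 = 13.024 cmH2O·s/L.

13.0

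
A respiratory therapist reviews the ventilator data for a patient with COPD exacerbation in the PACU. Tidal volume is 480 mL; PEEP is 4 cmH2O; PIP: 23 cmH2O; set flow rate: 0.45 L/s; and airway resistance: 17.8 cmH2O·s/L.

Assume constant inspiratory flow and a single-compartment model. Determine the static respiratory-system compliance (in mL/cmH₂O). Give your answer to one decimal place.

Equation of motion (constant flow): PIP = Vt/C + R·V̇ + PEEP.
Vt/C = PIP − R·V̇ − PEEP = 23 − 17.8×0.45 − 4 = 23 − 8.01 − 4 = 10.99 cmH2O.
C = Vt / 10.99 = 480 / 10.99 = 43.676 mL/cmH2O.

43.7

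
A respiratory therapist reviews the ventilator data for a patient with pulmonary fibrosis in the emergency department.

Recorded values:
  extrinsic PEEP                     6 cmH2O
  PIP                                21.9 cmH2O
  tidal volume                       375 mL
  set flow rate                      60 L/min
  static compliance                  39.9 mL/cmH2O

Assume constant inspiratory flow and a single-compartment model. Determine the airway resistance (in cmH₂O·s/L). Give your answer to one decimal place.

Flow: 60 L/min ÷ 60 = 1 L/s.
Equation of motion (constant flow): PIP = Vt/C + R·V̇ + PEEP.
R·V̇ = PIP − Vt/C − PEEP = 21.9 − 375/39.9 − 6 = 21.9 − 9.398 − 6 = 6.502 cmH2O.
R = 6.502 / 1 = 6.502 cmH2O·s/L.

6.5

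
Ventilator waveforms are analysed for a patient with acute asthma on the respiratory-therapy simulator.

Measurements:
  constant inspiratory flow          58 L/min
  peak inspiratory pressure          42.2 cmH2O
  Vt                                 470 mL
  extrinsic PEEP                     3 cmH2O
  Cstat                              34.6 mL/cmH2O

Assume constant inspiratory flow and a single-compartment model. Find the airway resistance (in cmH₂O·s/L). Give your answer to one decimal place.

26.5

Flow: 58 L/min ÷ 60 = 0.9667 L/s.
Equation of motion (constant flow): PIP = Vt/C + R·V̇ + PEEP.
R·V̇ = PIP − Vt/C − PEEP = 42.2 − 470/34.6 − 3 = 42.2 − 13.584 − 3 = 25.616 cmH2O.
R = 25.616 / 0.9667 = 26.498 cmH2O·s/L.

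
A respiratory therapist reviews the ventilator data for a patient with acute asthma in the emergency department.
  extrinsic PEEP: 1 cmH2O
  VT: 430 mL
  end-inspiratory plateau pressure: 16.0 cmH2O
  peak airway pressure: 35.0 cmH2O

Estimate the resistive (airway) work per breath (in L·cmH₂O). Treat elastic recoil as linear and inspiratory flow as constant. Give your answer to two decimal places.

With constant inspiratory flow the resistive pressure is constant at PIP − Pplat = 35.0 − 16.0 = 19.0 cmH2O, so resistive work = 19.0 × 0.430 = 8.17 L·cmH2O.

8.17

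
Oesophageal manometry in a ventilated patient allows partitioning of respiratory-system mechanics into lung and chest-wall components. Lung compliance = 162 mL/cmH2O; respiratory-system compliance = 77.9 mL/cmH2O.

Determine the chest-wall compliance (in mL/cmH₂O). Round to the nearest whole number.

1/Ccw = 1/Crs − 1/CL.
1/Ccw = 1/77.9 − 1/162 = 0.006664.
Ccw = 150.06 mL/cmH2O.

150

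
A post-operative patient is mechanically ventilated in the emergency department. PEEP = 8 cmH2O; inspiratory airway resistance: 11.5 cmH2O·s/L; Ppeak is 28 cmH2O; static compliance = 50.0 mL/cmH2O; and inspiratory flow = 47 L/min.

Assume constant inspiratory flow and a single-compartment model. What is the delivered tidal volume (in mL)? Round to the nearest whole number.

Flow: 47 L/min ÷ 60 = 0.7833 L/s.
Equation of motion (constant flow): PIP = Vt/C + R·V̇ + PEEP.
Vt/C = PIP − R·V̇ − PEEP = 28 − 9.008 − 8 = 10.992 cmH2O.
Vt = C × 10.992 = 50.0 × 10.992 = 549.6 mL.

550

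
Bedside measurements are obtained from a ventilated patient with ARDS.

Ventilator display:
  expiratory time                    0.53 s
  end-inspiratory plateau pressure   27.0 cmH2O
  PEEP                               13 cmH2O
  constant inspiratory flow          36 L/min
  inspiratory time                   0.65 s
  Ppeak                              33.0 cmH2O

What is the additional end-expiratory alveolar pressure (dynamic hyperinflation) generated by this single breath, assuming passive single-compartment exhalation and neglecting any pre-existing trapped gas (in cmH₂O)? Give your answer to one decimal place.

2.1

Flow: 36 L/min ÷ 60 = 0.6 L/s.
Vt = flow × Ti = 0.6 L/s × 0.65 s × 1000 mL/L = 390.0 mL.
R = (PIP − Pplat)/V̇ = (33.0 − 27.0) / 0.6 = 6.0/0.6 = 10.0 cmH2O·s/L.
C = Vt/(Pplat − PEEP) = 390.0 / (27.0 − 13) = 390.0/14.0 = 27.857 mL/cmH2O.
τ = R × C = 10.0 × 0.02786 L/cmH2O = 0.2786 s.
Fraction remaining = e^(−Te/τ) = e^(−0.53/0.2786) = 0.1492; trapped volume = 390.0 × 0.1492 = 58.188 mL.
Additional alveolar pressure from trapping ≈ V_trapped / C = 58.188 / 27.857 = 2.089 cmH2O.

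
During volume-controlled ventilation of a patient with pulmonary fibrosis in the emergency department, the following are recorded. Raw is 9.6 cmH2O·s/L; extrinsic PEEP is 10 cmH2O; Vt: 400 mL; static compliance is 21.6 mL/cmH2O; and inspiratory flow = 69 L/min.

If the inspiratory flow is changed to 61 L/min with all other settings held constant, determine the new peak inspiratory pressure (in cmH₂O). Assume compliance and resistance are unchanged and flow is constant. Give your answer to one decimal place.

Flow: 69 L/min ÷ 60 = 1.15 L/s.
New flow: 61 L/min ÷ 60 = 1.0167 L/s.
PIP = Vt/C + R·V̇ + PEEP (constant-flow equation of motion).
Only the resistive term changes: ΔPIP = R × ΔV̇ = 9.6 × (1.0167 − 1.15) = 9.6 × -0.1333 = -1.28 cmH2O.
Original PIP = 400/21.6 + 9.6×1.15 + 10 = 39.559 cmH2O; new PIP = 39.559 + (-1.28) = 38.279 cmH2O.

38.3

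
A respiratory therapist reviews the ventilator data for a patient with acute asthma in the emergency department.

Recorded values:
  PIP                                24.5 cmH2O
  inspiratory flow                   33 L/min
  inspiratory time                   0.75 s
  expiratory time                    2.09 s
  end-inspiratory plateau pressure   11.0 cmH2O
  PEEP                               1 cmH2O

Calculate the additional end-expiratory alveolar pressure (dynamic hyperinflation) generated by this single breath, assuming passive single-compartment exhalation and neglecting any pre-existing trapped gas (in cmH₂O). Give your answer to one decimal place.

1.3

Flow: 33 L/min ÷ 60 = 0.55 L/s.
Vt = flow × Ti = 0.55 L/s × 0.75 s × 1000 mL/L = 412.5 mL.
R = (PIP − Pplat)/V̇ = (24.5 − 11.0) / 0.55 = 13.5/0.55 = 24.545 cmH2O·s/L.
C = Vt/(Pplat − PEEP) = 412.5 / (11.0 − 1) = 412.5/10.0 = 41.25 mL/cmH2O.
τ = R × C = 24.545 × 0.04125 L/cmH2O = 1.012 s.
Fraction remaining = e^(−Te/τ) = e^(−2.09/1.012) = 0.1268; trapped volume = 412.5 × 0.1268 = 52.305 mL.
Additional alveolar pressure from trapping ≈ V_trapped / C = 52.305 / 41.25 = 1.268 cmH2O.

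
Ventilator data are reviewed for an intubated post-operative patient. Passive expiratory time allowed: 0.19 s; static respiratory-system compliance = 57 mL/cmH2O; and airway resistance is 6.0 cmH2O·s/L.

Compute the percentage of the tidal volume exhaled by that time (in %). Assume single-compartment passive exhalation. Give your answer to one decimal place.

τ = R × C = 6.0 × 57 mL/cmH2O = 6.0 × 0.057 L/cmH2O = 0.342 s.
Passive exhalation: V(t)/V₀ = e^(−t/τ) = e^(−0.19/0.342) = 0.5738.
Fraction exhaled = 1 − 0.5738 = 0.4262 → 42.62%.

42.6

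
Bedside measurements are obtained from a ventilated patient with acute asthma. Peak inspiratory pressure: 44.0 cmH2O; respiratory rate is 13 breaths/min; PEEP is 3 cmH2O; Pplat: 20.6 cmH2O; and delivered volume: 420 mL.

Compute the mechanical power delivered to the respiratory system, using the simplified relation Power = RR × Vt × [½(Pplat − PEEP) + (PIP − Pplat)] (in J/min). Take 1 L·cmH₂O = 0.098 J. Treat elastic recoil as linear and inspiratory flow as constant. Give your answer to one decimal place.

17.2

Per-breath work = Vt × [½(Pplat−PEEP) + (PIP−Pplat)] = 0.420 × [0.5×17.6 + 23.4] = 0.420 × 32.2 = 13.524 L·cmH2O.
Power = 13 × 13.524 = 175.81 L·cmH2O/min.
× 0.098 J/(L·cmH2O) → 17.229 J/min.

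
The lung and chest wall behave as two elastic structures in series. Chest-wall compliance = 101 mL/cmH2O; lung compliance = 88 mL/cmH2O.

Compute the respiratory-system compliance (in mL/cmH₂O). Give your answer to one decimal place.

47.0

Lung and chest wall are elastances in series: 1/Crs = 1/CL + 1/Ccw.
1/Crs = 1/88 + 1/101 = 0.02126.
Crs = 47.037 mL/cmH2O.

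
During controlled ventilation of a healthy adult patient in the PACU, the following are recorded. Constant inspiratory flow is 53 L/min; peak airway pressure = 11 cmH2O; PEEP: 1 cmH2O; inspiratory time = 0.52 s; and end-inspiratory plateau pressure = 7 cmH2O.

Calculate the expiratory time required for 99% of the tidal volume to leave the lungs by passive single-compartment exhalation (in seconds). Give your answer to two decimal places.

Flow: 53 L/min ÷ 60 = 0.8833 L/s.
Vt = flow × Ti = 0.8833 L/s × 0.52 s × 1000 mL/L = 459.32 mL.
R = (PIP − Pplat)/V̇ = (11 − 7) / 0.8833 = 4.0/0.8833 = 4.528 cmH2O·s/L.
C = Vt/(Pplat − PEEP) = 459.32 / (7 − 1) = 459.32/6.0 = 76.553 mL/cmH2O.
τ = R × C = 4.528 × 0.07655 L/cmH2O = 0.3466 s.
t = −τ·ln(1 − 0.99) = −0.3466·ln(0.01) = 1.596 s.

1.60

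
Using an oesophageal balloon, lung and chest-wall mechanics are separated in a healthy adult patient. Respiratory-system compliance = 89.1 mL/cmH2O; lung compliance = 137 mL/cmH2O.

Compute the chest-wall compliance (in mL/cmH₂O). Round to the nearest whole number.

255

1/Ccw = 1/Crs − 1/CL.
1/Ccw = 1/89.1 − 1/137 = 0.003924.
Ccw = 254.84 mL/cmH2O.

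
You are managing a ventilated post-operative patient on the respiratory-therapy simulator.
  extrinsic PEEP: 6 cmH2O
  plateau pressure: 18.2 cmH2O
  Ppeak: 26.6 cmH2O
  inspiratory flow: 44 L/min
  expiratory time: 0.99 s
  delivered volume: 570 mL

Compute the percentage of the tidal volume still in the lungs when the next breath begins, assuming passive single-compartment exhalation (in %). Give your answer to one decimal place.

Flow: 44 L/min ÷ 60 = 0.7333 L/s.
R = (PIP − Pplat)/V̇ = (26.6 − 18.2) / 0.7333 = 8.4/0.7333 = 11.455 cmH2O·s/L.
C = Vt/(Pplat − PEEP) = 570.0 / (18.2 − 6) = 570.0/12.2 = 46.721 mL/cmH2O.
τ = R × C = 11.455 × 0.04672 L/cmH2O = 0.5352 s.
Fraction remaining at end-expiration = e^(−Te/τ) = e^(−0.99/0.5352) = 0.1573 → 15.73%.

15.7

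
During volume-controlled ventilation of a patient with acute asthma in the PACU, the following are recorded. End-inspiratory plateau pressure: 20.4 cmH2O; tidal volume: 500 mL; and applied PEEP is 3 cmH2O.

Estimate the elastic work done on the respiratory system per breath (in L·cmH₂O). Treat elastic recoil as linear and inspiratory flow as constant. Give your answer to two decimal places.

Elastic work ≈ ½ × (Pplat − PEEP) × Vt = 0.5 × (20.4 − 3) × 0.500 L = 0.5 × 17.4 × 0.500 = 4.35 L·cmH2O.

4.35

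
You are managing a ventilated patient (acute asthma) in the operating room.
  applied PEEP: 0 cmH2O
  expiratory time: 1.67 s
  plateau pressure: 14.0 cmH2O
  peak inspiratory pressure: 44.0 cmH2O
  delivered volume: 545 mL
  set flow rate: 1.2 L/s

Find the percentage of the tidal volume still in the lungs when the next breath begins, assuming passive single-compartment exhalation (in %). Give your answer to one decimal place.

18.0

R = (PIP − Pplat)/V̇ = (44.0 − 14.0) / 1.2 = 30.0/1.2 = 25.0 cmH2O·s/L.
C = Vt/(Pplat − PEEP) = 545.0 / (14.0 − 0) = 545.0/14.0 = 38.929 mL/cmH2O.
τ = R × C = 25.0 × 0.03893 L/cmH2O = 0.9733 s.
Fraction remaining at end-expiration = e^(−Te/τ) = e^(−1.67/0.9733) = 0.1798 → 17.98%.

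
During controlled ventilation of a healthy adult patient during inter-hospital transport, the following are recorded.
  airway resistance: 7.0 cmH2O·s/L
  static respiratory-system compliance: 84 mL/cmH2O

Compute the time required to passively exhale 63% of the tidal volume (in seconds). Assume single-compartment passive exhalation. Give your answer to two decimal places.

τ = R × C = 7.0 × 84 mL/cmH2O = 7.0 × 0.084 L/cmH2O = 0.588 s.
Exhaled fraction f = 1 − e^(−t/τ) → t = −τ·ln(1 − f) = −0.588·ln(0.37) = 0.5846 s.

0.58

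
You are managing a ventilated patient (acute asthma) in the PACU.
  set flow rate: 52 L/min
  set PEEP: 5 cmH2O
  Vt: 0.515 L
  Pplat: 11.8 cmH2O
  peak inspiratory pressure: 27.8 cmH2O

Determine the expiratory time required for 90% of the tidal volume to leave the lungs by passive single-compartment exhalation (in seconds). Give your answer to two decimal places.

3.22

Flow: 52 L/min ÷ 60 = 0.8667 L/s.
R = (PIP − Pplat)/V̇ = (27.8 − 11.8) / 0.8667 = 16.0/0.8667 = 18.461 cmH2O·s/L.
C = Vt/(Pplat − PEEP) = 515.0 / (11.8 − 5) = 515.0/6.8 = 75.735 mL/cmH2O.
τ = R × C = 18.461 × 0.07574 L/cmH2O = 1.398 s.
t = −τ·ln(1 − 0.90) = −1.398·ln(0.1) = 3.219 s.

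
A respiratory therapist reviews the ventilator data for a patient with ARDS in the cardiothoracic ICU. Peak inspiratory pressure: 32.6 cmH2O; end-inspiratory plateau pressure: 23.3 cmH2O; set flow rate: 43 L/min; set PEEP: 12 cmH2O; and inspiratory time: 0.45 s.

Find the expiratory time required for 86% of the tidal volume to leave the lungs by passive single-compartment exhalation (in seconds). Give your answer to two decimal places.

0.73

Flow: 43 L/min ÷ 60 = 0.7167 L/s.
Vt = flow × Ti = 0.7167 L/s × 0.45 s × 1000 mL/L = 322.52 mL.
R = (PIP − Pplat)/V̇ = (32.6 − 23.3) / 0.7167 = 9.3/0.7167 = 12.976 cmH2O·s/L.
C = Vt/(Pplat − PEEP) = 322.52 / (23.3 − 12) = 322.52/11.3 = 28.542 mL/cmH2O.
τ = R × C = 12.976 × 0.02854 L/cmH2O = 0.3703 s.
t = −τ·ln(1 − 0.86) = −0.3703·ln(0.14) = 0.7281 s.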